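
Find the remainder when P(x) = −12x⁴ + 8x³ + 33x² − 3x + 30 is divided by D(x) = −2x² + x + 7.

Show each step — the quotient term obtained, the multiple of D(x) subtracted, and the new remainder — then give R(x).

Step 1: lead(−12x⁴ + 8x³ + 33x² − 3x + 30) ÷ lead(D) = −12x⁴ ÷ −2x² = 6x². Subtract (6x²)·D = −12x⁴ + 6x³ + 42x². Remainder: 2x³ − 9x² − 3x + 30.
Step 2: lead(2x³ − 9x² − 3x + 30) ÷ lead(D) = 2x³ ÷ −2x² = −x. Subtract (−x)·D = 2x³ − x² − 7x. Remainder: −8x² + 4x + 30.
Step 3: lead(−8x² + 4x + 30) ÷ lead(D) = −8x² ÷ −2x² = 4. Subtract (4)·D = −8x² + 4x + 28. Remainder: 2.

R(x) = 2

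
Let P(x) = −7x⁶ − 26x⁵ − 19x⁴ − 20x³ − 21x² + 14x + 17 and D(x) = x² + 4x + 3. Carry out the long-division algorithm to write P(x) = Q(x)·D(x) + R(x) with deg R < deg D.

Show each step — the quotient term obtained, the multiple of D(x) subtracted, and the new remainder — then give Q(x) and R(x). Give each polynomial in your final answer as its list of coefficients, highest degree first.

Step 1: lead(−7x⁶ − 26x⁵ − 19x⁴ − 20x³ − 21x² + 14x + 17) ÷ lead(D) = −7x⁶ ÷ x² = −7x⁴. Subtract (−7x⁴)·D = −7x⁶ − 28x⁵ − 21x⁴. Remainder: 2x⁵ + 2x⁴ − 20x³ − 21x² + 14x + 17.
Step 2: lead(2x⁵ + 2x⁴ − 20x³ − 21x² + 14x + 17) ÷ lead(D) = 2x⁵ ÷ x² = 2x³. Subtract (2x³)·D = 2x⁵ + 8x⁴ + 6x³. Remainder: −6x⁴ − 26x³ − 21x² + 14x + 17.
Step 3: lead(−6x⁴ − 26x³ − 21x² + 14x + 17) ÷ lead(D) = −6x⁴ ÷ x² = −6x². Subtract (−6x²)·D = −6x⁴ − 24x³ − 18x². Remainder: −2x³ − 3x² + 14x + 17.
Step 4: lead(−2x³ − 3x² + 14x + 17) ÷ lead(D) = −2x³ ÷ x² = −2x. Subtract (−2x)·D = −2x³ − 8x² − 6x. Remainder: 5x² + 20x + 17.
Step 5: lead(5x² + 20x + 17) ÷ lead(D) = 5x² ÷ x² = 5. Subtract (5)·D = 5x² + 20x + 15. Remainder: 2.

Q = [-7, 2, -6, -2, 5]; R = [2]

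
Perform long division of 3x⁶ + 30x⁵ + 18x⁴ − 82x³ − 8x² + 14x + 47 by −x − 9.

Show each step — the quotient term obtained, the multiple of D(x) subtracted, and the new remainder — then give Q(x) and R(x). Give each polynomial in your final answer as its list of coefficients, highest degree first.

Q = [-3, -3, 9, 1, -1, -5]; R = [2]

Step 1: lead(3x⁶ + 30x⁵ + 18x⁴ − 82x³ − 8x² + 14x + 47) ÷ lead(D) = 3x⁶ ÷ −x = −3x⁵. Subtract (−3x⁵)·D = 3x⁶ + 27x⁵. Remainder: 3x⁵ + 18x⁴ − 82x³ − 8x² + 14x + 47.
Step 2: lead(3x⁵ + 18x⁴ − 82x³ − 8x² + 14x + 47) ÷ lead(D) = 3x⁵ ÷ −x = −3x⁴. Subtract (−3x⁴)·D = 3x⁵ + 27x⁴. Remainder: −9x⁴ − 82x³ − 8x² + 14x + 47.
Step 3: lead(−9x⁴ − 82x³ − 8x² + 14x + 47) ÷ lead(D) = −9x⁴ ÷ −x = 9x³. Subtract (9x³)·D = −9x⁴ − 81x³. Remainder: −x³ − 8x² + 14x + 47.
Step 4: lead(−x³ − 8x² + 14x + 47) ÷ lead(D) = −x³ ÷ −x = x². Subtract (x²)·D = −x³ − 9x². Remainder: x² + 14x + 47.
Step 5: lead(x² + 14x + 47) ÷ lead(D) = x² ÷ −x = −x. Subtract (−x)·D = x² + 9x. Remainder: 5x + 47.
Step 6: lead(5x + 47) ÷ lead(D) = 5x ÷ −x = −5. Subtract (−5)·D = 5x + 45. Remainder: 2.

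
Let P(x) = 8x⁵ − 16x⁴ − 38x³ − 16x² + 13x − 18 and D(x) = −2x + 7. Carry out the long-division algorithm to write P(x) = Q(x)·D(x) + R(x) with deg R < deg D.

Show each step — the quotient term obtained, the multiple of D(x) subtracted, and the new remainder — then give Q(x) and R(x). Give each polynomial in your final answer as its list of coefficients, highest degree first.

Step 1: lead(8x⁵ − 16x⁴ − 38x³ − 16x² + 13x − 18) ÷ lead(D) = 8x⁵ ÷ −2x = −4x⁴. Subtract (−4x⁴)·D = 8x⁵ − 28x⁴. Remainder: 12x⁴ − 38x³ − 16x² + 13x − 18.
Step 2: lead(12x⁴ − 38x³ − 16x² + 13x − 18) ÷ lead(D) = 12x⁴ ÷ −2x = −6x³. Subtract (−6x³)·D = 12x⁴ − 42x³. Remainder: 4x³ − 16x² + 13x − 18.
Step 3: lead(4x³ − 16x² + 13x − 18) ÷ lead(D) = 4x³ ÷ −2x = −2x². Subtract (−2x²)·D = 4x³ − 14x². Remainder: −2x² + 13x − 18.
Step 4: lead(−2x² + 13x − 18) ÷ lead(D) = −2x² ÷ −2x = x. Subtract (x)·D = −2x² + 7x. Remainder: 6x − 18.
Step 5: lead(6x − 18) ÷ lead(D) = 6x ÷ −2x = −3. Subtract (−3)·D = 6x − 21. Remainder: 3.

Q = [-4, -6, -2, 1, -3]; R = [3]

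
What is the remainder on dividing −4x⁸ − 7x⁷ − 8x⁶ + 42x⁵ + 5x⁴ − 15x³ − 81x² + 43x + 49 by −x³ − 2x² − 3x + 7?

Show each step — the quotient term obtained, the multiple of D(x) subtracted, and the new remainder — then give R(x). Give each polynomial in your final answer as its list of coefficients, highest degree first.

R = [4, 5, 7]

Step 1: lead(−4x⁸ − 7x⁷ − 8x⁶ + 42x⁵ + 5x⁴ − 15x³ − 81x² + 43x + 49) ÷ lead(D) = −4x⁸ ÷ −x³ = 4x⁵. Subtract (4x⁵)·D = −4x⁸ − 8x⁷ − 12x⁶ + 28x⁵. Remainder: x⁷ + 4x⁶ + 14x⁵ + 5x⁴ − 15x³ − 81x² + 43x + 49.
Step 2: lead(x⁷ + 4x⁶ + 14x⁵ + 5x⁴ − 15x³ − 81x² + 43x + 49) ÷ lead(D) = x⁷ ÷ −x³ = −x⁴. Subtract (−x⁴)·D = x⁷ + 2x⁶ + 3x⁵ − 7x⁴. Remainder: 2x⁶ + 11x⁵ + 12x⁴ − 15x³ − 81x² + 43x + 49.
Step 3: lead(2x⁶ + 11x⁵ + 12x⁴ − 15x³ − 81x² + 43x + 49) ÷ lead(D) = 2x⁶ ÷ −x³ = −2x³. Subtract (−2x³)·D = 2x⁶ + 4x⁵ + 6x⁴ − 14x³. Remainder: 7x⁵ + 6x⁴ − x³ − 81x² + 43x + 49.
Step 4: lead(7x⁵ + 6x⁴ − x³ − 81x² + 43x + 49) ÷ lead(D) = 7x⁵ ÷ −x³ = −7x². Subtract (−7x²)·D = 7x⁵ + 14x⁴ + 21x³ − 49x². Remainder: −8x⁴ − 22x³ − 32x² + 43x + 49.
Step 5: lead(−8x⁴ − 22x³ − 32x² + 43x + 49) ÷ lead(D) = −8x⁴ ÷ −x³ = 8x. Subtract (8x)·D = −8x⁴ − 16x³ − 24x² + 56x. Remainder: −6x³ − 8x² − 13x + 49.
Step 6: lead(−6x³ − 8x² − 13x + 49) ÷ lead(D) = −6x³ ÷ −x³ = 6. Subtract (6)·D = −6x³ − 12x² − 18x + 42. Remainder: 4x² + 5x + 7.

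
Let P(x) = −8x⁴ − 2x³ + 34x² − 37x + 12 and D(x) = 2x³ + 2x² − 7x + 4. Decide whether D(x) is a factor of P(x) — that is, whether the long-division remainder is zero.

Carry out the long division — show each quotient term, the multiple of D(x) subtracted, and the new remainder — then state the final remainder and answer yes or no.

Step 1: lead(−8x⁴ − 2x³ + 34x² − 37x + 12) ÷ lead(D) = −8x⁴ ÷ 2x³ = −4x. Subtract (−4x)·D = −8x⁴ − 8x³ + 28x² − 16x. Remainder: 6x³ + 6x² − 21x + 12.
Step 2: lead(6x³ + 6x² − 21x + 12) ÷ lead(D) = 6x³ ÷ 2x³ = 3. Subtract (3)·D = 6x³ + 6x² − 21x + 12. Remainder: 0.

R(x) = 0, so D(x) is a factor of P(x). yes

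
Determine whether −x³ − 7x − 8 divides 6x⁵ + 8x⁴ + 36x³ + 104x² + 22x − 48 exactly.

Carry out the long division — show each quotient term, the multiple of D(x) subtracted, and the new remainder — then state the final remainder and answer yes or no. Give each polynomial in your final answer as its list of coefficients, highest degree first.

Step 1: lead(6x⁵ + 8x⁴ + 36x³ + 104x² + 22x − 48) ÷ lead(D) = 6x⁵ ÷ −x³ = −6x². Subtract (−6x²)·D = 6x⁵ + 42x³ + 48x². Remainder: 8x⁴ − 6x³ + 56x² + 22x − 48.
Step 2: lead(8x⁴ − 6x³ + 56x² + 22x − 48) ÷ lead(D) = 8x⁴ ÷ −x³ = −8x. Subtract (−8x)·D = 8x⁴ + 56x² + 64x. Remainder: −6x³ − 42x − 48.
Step 3: lead(−6x³ − 42x − 48) ÷ lead(D) = −6x³ ÷ −x³ = 6. Subtract (6)·D = −6x³ − 42x − 48. Remainder: 0.

R = [0], so D(x) is a factor of P(x). yes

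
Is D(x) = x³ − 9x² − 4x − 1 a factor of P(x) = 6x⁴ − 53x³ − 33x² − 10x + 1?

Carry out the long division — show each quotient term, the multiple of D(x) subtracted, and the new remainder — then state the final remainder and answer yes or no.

R(x) = 2, so D(x) is not a factor of P(x). no

Step 1: lead(6x⁴ − 53x³ − 33x² − 10x + 1) ÷ lead(D) = 6x⁴ ÷ x³ = 6x. Subtract (6x)·D = 6x⁴ − 54x³ − 24x² − 6x. Remainder: x³ − 9x² − 4x + 1.
Step 2: lead(x³ − 9x² − 4x + 1) ÷ lead(D) = x³ ÷ x³ = 1. Subtract (1)·D = x³ − 9x² − 4x − 1. Remainder: 2.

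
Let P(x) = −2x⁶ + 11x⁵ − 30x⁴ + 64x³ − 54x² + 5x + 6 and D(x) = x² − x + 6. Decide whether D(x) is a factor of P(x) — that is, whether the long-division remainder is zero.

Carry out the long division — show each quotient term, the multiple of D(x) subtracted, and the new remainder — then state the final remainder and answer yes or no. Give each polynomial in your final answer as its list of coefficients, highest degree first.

R = [0], so D(x) is a factor of P(x). yes

Step 1: lead(−2x⁶ + 11x⁵ − 30x⁴ + 64x³ − 54x² + 5x + 6) ÷ lead(D) = −2x⁶ ÷ x² = −2x⁴. Subtract (−2x⁴)·D = −2x⁶ + 2x⁵ − 12x⁴. Remainder: 9x⁵ − 18x⁴ + 64x³ − 54x² + 5x + 6.
Step 2: lead(9x⁵ − 18x⁴ + 64x³ − 54x² + 5x + 6) ÷ lead(D) = 9x⁵ ÷ x² = 9x³. Subtract (9x³)·D = 9x⁵ − 9x⁴ + 54x³. Remainder: −9x⁴ + 10x³ − 54x² + 5x + 6.
Step 3: lead(−9x⁴ + 10x³ − 54x² + 5x + 6) ÷ lead(D) = −9x⁴ ÷ x² = −9x². Subtract (−9x²)·D = −9x⁴ + 9x³ − 54x². Remainder: x³ + 5x + 6.
Step 4: lead(x³ + 5x + 6) ÷ lead(D) = x³ ÷ x² = x. Subtract (x)·D = x³ − x² + 6x. Remainder: x² − x + 6.
Step 5: lead(x² − x + 6) ÷ lead(D) = x² ÷ x² = 1. Subtract (1)·D = x² − x + 6. Remainder: 0.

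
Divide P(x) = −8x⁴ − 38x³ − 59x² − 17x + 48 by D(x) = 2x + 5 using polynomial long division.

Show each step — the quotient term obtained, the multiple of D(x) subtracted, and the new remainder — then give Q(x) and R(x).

Step 1: lead(−8x⁴ − 38x³ − 59x² − 17x + 48) ÷ lead(D) = −8x⁴ ÷ 2x = −4x³. Subtract (−4x³)·D = −8x⁴ − 20x³. Remainder: −18x³ − 59x² − 17x + 48.
Step 2: lead(−18x³ − 59x² − 17x + 48) ÷ lead(D) = −18x³ ÷ 2x = −9x². Subtract (−9x²)·D = −18x³ − 45x². Remainder: −14x² − 17x + 48.
Step 3: lead(−14x² − 17x + 48) ÷ lead(D) = −14x² ÷ 2x = −7x. Subtract (−7x)·D = −14x² − 35x. Remainder: 18x + 48.
Step 4: lead(18x + 48) ÷ lead(D) = 18x ÷ 2x = 9. Subtract (9)·D = 18x + 45. Remainder: 3.

Q(x) = −4x³ − 9x² − 7x + 9; R(x) = 3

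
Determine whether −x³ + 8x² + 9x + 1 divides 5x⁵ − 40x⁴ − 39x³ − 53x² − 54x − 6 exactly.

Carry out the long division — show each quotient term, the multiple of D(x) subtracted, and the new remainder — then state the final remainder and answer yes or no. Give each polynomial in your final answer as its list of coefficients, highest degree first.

Step 1: lead(5x⁵ − 40x⁴ − 39x³ − 53x² − 54x − 6) ÷ lead(D) = 5x⁵ ÷ −x³ = −5x². Subtract (−5x²)·D = 5x⁵ − 40x⁴ − 45x³ − 5x². Remainder: 6x³ − 48x² − 54x − 6.
Step 2: lead(6x³ − 48x² − 54x − 6) ÷ lead(D) = 6x³ ÷ −x³ = −6. Subtract (−6)·D = 6x³ − 48x² − 54x − 6. Remainder: 0.

R = [0], so D(x) is a factor of P(x). yes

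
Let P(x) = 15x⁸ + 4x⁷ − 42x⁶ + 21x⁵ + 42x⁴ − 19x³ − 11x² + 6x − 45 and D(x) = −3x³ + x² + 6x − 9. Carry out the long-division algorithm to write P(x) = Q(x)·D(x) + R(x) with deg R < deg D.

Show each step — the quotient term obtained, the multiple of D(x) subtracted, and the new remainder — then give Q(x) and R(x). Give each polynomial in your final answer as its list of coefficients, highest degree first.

Step 1: lead(15x⁸ + 4x⁷ − 42x⁶ + 21x⁵ + 42x⁴ − 19x³ − 11x² + 6x − 45) ÷ lead(D) = 15x⁸ ÷ −3x³ = −5x⁵. Subtract (−5x⁵)·D = 15x⁸ − 5x⁷ − 30x⁶ + 45x⁵. Remainder: 9x⁷ − 12x⁶ − 24x⁵ + 42x⁴ − 19x³ − 11x² + 6x − 45.
Step 2: lead(9x⁷ − 12x⁶ − 24x⁵ + 42x⁴ − 19x³ − 11x² + 6x − 45) ÷ lead(D) = 9x⁷ ÷ −3x³ = −3x⁴. Subtract (−3x⁴)·D = 9x⁷ − 3x⁶ − 18x⁵ + 27x⁴. Remainder: −9x⁶ − 6x⁵ + 15x⁴ − 19x³ − 11x² + 6x − 45.
Step 3: lead(−9x⁶ − 6x⁵ + 15x⁴ − 19x³ − 11x² + 6x − 45) ÷ lead(D) = −9x⁶ ÷ −3x³ = 3x³. Subtract (3x³)·D = −9x⁶ + 3x⁵ + 18x⁴ − 27x³. Remainder: −9x⁵ − 3x⁴ + 8x³ − 11x² + 6x − 45.
Step 4: lead(−9x⁵ − 3x⁴ + 8x³ − 11x² + 6x − 45) ÷ lead(D) = −9x⁵ ÷ −3x³ = 3x². Subtract (3x²)·D = −9x⁵ + 3x⁴ + 18x³ − 27x². Remainder: −6x⁴ − 10x³ + 16x² + 6x − 45.
Step 5: lead(−6x⁴ − 10x³ + 16x² + 6x − 45) ÷ lead(D) = −6x⁴ ÷ −3x³ = 2x. Subtract (2x)·D = −6x⁴ + 2x³ + 12x² − 18x. Remainder: −12x³ + 4x² + 24x − 45.
Step 6: lead(−12x³ + 4x² + 24x − 45) ÷ lead(D) = −12x³ ÷ −3x³ = 4. Subtract (4)·D = −12x³ + 4x² + 24x − 36. Remainder: −9.

Q = [-5, -3, 3, 3, 2, 4]; R = [-9]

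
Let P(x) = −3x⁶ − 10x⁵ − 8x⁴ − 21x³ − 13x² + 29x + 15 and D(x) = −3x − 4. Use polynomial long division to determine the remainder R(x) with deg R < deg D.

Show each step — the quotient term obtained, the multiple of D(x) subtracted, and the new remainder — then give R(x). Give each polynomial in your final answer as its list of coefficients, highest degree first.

Step 1: lead(−3x⁶ − 10x⁵ − 8x⁴ − 21x³ − 13x² + 29x + 15) ÷ lead(D) = −3x⁶ ÷ −3x = x⁵. Subtract (x⁵)·D = −3x⁶ − 4x⁵. Remainder: −6x⁵ − 8x⁴ − 21x³ − 13x² + 29x + 15.
Step 2: lead(−6x⁵ − 8x⁴ − 21x³ − 13x² + 29x + 15) ÷ lead(D) = −6x⁵ ÷ −3x = 2x⁴. Subtract (2x⁴)·D = −6x⁵ − 8x⁴. Remainder: −21x³ − 13x² + 29x + 15.
Step 3: lead(−21x³ − 13x² + 29x + 15) ÷ lead(D) = −21x³ ÷ −3x = 7x². Subtract (7x²)·D = −21x³ − 28x². Remainder: 15x² + 29x + 15.
Step 4: lead(15x² + 29x + 15) ÷ lead(D) = 15x² ÷ −3x = −5x. Subtract (−5x)·D = 15x² + 20x. Remainder: 9x + 15.
Step 5: lead(9x + 15) ÷ lead(D) = 9x ÷ −3x = −3. Subtract (−3)·D = 9x + 12. Remainder: 3.

R = [3]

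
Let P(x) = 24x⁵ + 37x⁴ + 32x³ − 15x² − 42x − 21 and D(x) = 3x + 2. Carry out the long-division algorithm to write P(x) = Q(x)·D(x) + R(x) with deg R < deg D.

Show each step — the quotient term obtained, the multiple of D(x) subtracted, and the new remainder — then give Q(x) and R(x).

Step 1: lead(24x⁵ + 37x⁴ + 32x³ − 15x² − 42x − 21) ÷ lead(D) = 24x⁵ ÷ 3x = 8x⁴. Subtract (8x⁴)·D = 24x⁵ + 16x⁴. Remainder: 21x⁴ + 32x³ − 15x² − 42x − 21.
Step 2: lead(21x⁴ + 32x³ − 15x² − 42x − 21) ÷ lead(D) = 21x⁴ ÷ 3x = 7x³. Subtract (7x³)·D = 21x⁴ + 14x³. Remainder: 18x³ − 15x² − 42x − 21.
Step 3: lead(18x³ − 15x² − 42x − 21) ÷ lead(D) = 18x³ ÷ 3x = 6x². Subtract (6x²)·D = 18x³ + 12x². Remainder: −27x² − 42x − 21.
Step 4: lead(−27x² − 42x − 21) ÷ lead(D) = −27x² ÷ 3x = −9x. Subtract (−9x)·D = −27x² − 18x. Remainder: −24x − 21.
Step 5: lead(−24x − 21) ÷ lead(D) = −24x ÷ 3x = −8. Subtract (−8)·D = −24x − 16. Remainder: −5.

Q(x) = 8x⁴ + 7x³ + 6x² − 9x − 8; R(x) = −5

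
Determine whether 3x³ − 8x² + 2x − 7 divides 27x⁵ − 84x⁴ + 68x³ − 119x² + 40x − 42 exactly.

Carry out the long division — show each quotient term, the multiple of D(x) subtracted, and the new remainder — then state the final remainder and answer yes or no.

R(x) = 0, so D(x) is a factor of P(x). yes

Step 1: lead(27x⁵ − 84x⁴ + 68x³ − 119x² + 40x − 42) ÷ lead(D) = 27x⁵ ÷ 3x³ = 9x². Subtract (9x²)·D = 27x⁵ − 72x⁴ + 18x³ − 63x². Remainder: −12x⁴ + 50x³ − 56x² + 40x − 42.
Step 2: lead(−12x⁴ + 50x³ − 56x² + 40x − 42) ÷ lead(D) = −12x⁴ ÷ 3x³ = −4x. Subtract (−4x)·D = −12x⁴ + 32x³ − 8x² + 28x. Remainder: 18x³ − 48x² + 12x − 42.
Step 3: lead(18x³ − 48x² + 12x − 42) ÷ lead(D) = 18x³ ÷ 3x³ = 6. Subtract (6)·D = 18x³ − 48x² + 12x − 42. Remainder: 0.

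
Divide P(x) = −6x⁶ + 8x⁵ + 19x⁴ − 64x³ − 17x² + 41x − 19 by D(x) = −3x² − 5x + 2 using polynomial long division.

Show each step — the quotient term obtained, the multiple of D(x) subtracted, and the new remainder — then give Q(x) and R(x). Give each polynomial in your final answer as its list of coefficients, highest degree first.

Q = [2, -6, 5, 9, -6]; R = [-7, -7]

Step 1: lead(−6x⁶ + 8x⁵ + 19x⁴ − 64x³ − 17x² + 41x − 19) ÷ lead(D) = −6x⁶ ÷ −3x² = 2x⁴. Subtract (2x⁴)·D = −6x⁶ − 10x⁵ + 4x⁴. Remainder: 18x⁵ + 15x⁴ − 64x³ − 17x² + 41x − 19.
Step 2: lead(18x⁵ + 15x⁴ − 64x³ − 17x² + 41x − 19) ÷ lead(D) = 18x⁵ ÷ −3x² = −6x³. Subtract (−6x³)·D = 18x⁵ + 30x⁴ − 12x³. Remainder: −15x⁴ − 52x³ − 17x² + 41x − 19.
Step 3: lead(−15x⁴ − 52x³ − 17x² + 41x − 19) ÷ lead(D) = −15x⁴ ÷ −3x² = 5x². Subtract (5x²)·D = −15x⁴ − 25x³ + 10x². Remainder: −27x³ − 27x² + 41x − 19.
Step 4: lead(−27x³ − 27x² + 41x − 19) ÷ lead(D) = −27x³ ÷ −3x² = 9x. Subtract (9x)·D = −27x³ − 45x² + 18x. Remainder: 18x² + 23x − 19.
Step 5: lead(18x² + 23x − 19) ÷ lead(D) = 18x² ÷ −3x² = −6. Subtract (−6)·D = 18x² + 30x − 12. Remainder: −7x − 7.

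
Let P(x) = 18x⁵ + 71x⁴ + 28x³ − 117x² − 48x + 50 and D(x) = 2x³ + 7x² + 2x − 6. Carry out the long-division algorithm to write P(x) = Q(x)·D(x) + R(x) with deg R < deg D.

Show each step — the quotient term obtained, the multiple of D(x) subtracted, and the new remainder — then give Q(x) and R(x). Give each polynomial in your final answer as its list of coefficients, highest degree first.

Q = [9, 4, -9]; R = [-8, -6, -4]

Step 1: lead(18x⁵ + 71x⁴ + 28x³ − 117x² − 48x + 50) ÷ lead(D) = 18x⁵ ÷ 2x³ = 9x². Subtract (9x²)·D = 18x⁵ + 63x⁴ + 18x³ − 54x². Remainder: 8x⁴ + 10x³ − 63x² − 48x + 50.
Step 2: lead(8x⁴ + 10x³ − 63x² − 48x + 50) ÷ lead(D) = 8x⁴ ÷ 2x³ = 4x. Subtract (4x)·D = 8x⁴ + 28x³ + 8x² − 24x. Remainder: −18x³ − 71x² − 24x + 50.
Step 3: lead(−18x³ − 71x² − 24x + 50) ÷ lead(D) = −18x³ ÷ 2x³ = −9. Subtract (−9)·D = −18x³ − 63x² − 18x + 54. Remainder: −8x² − 6x − 4.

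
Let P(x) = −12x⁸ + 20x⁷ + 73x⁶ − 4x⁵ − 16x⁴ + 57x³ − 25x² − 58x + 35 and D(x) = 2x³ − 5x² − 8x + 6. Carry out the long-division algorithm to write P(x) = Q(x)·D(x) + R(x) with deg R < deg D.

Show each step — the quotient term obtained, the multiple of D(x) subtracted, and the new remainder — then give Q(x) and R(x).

Step 1: lead(−12x⁸ + 20x⁷ + 73x⁶ − 4x⁵ − 16x⁴ + 57x³ − 25x² − 58x + 35) ÷ lead(D) = −12x⁸ ÷ 2x³ = −6x⁵. Subtract (−6x⁵)·D = −12x⁸ + 30x⁷ + 48x⁶ − 36x⁵. Remainder: −10x⁷ + 25x⁶ + 32x⁵ − 16x⁴ + 57x³ − 25x² − 58x + 35.
Step 2: lead(−10x⁷ + 25x⁶ + 32x⁵ − 16x⁴ + 57x³ − 25x² − 58x + 35) ÷ lead(D) = −10x⁷ ÷ 2x³ = −5x⁴. Subtract (−5x⁴)·D = −10x⁷ + 25x⁶ + 40x⁵ − 30x⁴. Remainder: −8x⁵ + 14x⁴ + 57x³ − 25x² − 58x + 35.
Step 3: lead(−8x⁵ + 14x⁴ + 57x³ − 25x² − 58x + 35) ÷ lead(D) = −8x⁵ ÷ 2x³ = −4x². Subtract (−4x²)·D = −8x⁵ + 20x⁴ + 32x³ − 24x². Remainder: −6x⁴ + 25x³ − x² − 58x + 35.
Step 4: lead(−6x⁴ + 25x³ − x² − 58x + 35) ÷ lead(D) = −6x⁴ ÷ 2x³ = −3x. Subtract (−3x)·D = −6x⁴ + 15x³ + 24x² − 18x. Remainder: 10x³ − 25x² − 40x + 35.
Step 5: lead(10x³ − 25x² − 40x + 35) ÷ lead(D) = 10x³ ÷ 2x³ = 5. Subtract (5)·D = 10x³ − 25x² − 40x + 30. Remainder: 5.

Q(x) = −6x⁵ − 5x⁴ − 4x² − 3x + 5; R(x) = 5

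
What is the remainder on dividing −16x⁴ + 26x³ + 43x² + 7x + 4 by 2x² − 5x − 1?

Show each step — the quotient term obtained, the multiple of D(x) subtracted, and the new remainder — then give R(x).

R(x) = 4

Step 1: lead(−16x⁴ + 26x³ + 43x² + 7x + 4) ÷ lead(D) = −16x⁴ ÷ 2x² = −8x². Subtract (−8x²)·D = −16x⁴ + 40x³ + 8x². Remainder: −14x³ + 35x² + 7x + 4.
Step 2: lead(−14x³ + 35x² + 7x + 4) ÷ lead(D) = −14x³ ÷ 2x² = −7x. Subtract (−7x)·D = −14x³ + 35x² + 7x. Remainder: 4.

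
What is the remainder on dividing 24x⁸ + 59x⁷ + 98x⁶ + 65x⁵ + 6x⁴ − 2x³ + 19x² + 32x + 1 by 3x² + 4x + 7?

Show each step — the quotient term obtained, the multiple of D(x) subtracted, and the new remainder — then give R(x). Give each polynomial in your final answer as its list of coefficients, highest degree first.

R = [-6]

Step 1: lead(24x⁸ + 59x⁷ + 98x⁶ + 65x⁵ + 6x⁴ − 2x³ + 19x² + 32x + 1) ÷ lead(D) = 24x⁸ ÷ 3x² = 8x⁶. Subtract (8x⁶)·D = 24x⁸ + 32x⁷ + 56x⁶. Remainder: 27x⁷ + 42x⁶ + 65x⁵ + 6x⁴ − 2x³ + 19x² + 32x + 1.
Step 2: lead(27x⁷ + 42x⁶ + 65x⁵ + 6x⁴ − 2x³ + 19x² + 32x + 1) ÷ lead(D) = 27x⁷ ÷ 3x² = 9x⁵. Subtract (9x⁵)·D = 27x⁷ + 36x⁶ + 63x⁵. Remainder: 6x⁶ + 2x⁵ + 6x⁴ − 2x³ + 19x² + 32x + 1.
Step 3: lead(6x⁶ + 2x⁵ + 6x⁴ − 2x³ + 19x² + 32x + 1) ÷ lead(D) = 6x⁶ ÷ 3x² = 2x⁴. Subtract (2x⁴)·D = 6x⁶ + 8x⁵ + 14x⁴. Remainder: −6x⁵ − 8x⁴ − 2x³ + 19x² + 32x + 1.
Step 4: lead(−6x⁵ − 8x⁴ − 2x³ + 19x² + 32x + 1) ÷ lead(D) = −6x⁵ ÷ 3x² = −2x³. Subtract (−2x³)·D = −6x⁵ − 8x⁴ − 14x³. Remainder: 12x³ + 19x² + 32x + 1.
Step 5: lead(12x³ + 19x² + 32x + 1) ÷ lead(D) = 12x³ ÷ 3x² = 4x. Subtract (4x)·D = 12x³ + 16x² + 28x. Remainder: 3x² + 4x + 1.
Step 6: lead(3x² + 4x + 1) ÷ lead(D) = 3x² ÷ 3x² = 1. Subtract (1)·D = 3x² + 4x + 7. Remainder: −6.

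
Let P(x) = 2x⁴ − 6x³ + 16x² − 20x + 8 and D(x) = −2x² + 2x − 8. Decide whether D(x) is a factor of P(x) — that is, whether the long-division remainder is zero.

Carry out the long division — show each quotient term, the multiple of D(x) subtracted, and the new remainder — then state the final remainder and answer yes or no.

R(x) = −8, so D(x) is not a factor of P(x). no

Step 1: lead(2x⁴ − 6x³ + 16x² − 20x + 8) ÷ lead(D) = 2x⁴ ÷ −2x² = −x². Subtract (−x²)·D = 2x⁴ − 2x³ + 8x². Remainder: −4x³ + 8x² − 20x + 8.
Step 2: lead(−4x³ + 8x² − 20x + 8) ÷ lead(D) = −4x³ ÷ −2x² = 2x. Subtract (2x)·D = −4x³ + 4x² − 16x. Remainder: 4x² − 4x + 8.
Step 3: lead(4x² − 4x + 8) ÷ lead(D) = 4x² ÷ −2x² = −2. Subtract (−2)·D = 4x² − 4x + 16. Remainder: −8.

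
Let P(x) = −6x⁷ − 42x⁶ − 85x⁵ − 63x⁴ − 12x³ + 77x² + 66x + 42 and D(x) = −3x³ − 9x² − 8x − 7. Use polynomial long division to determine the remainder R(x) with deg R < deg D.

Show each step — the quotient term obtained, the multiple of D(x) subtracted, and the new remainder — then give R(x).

Step 1: lead(−6x⁷ − 42x⁶ − 85x⁵ − 63x⁴ − 12x³ + 77x² + 66x + 42) ÷ lead(D) = −6x⁷ ÷ −3x³ = 2x⁴. Subtract (2x⁴)·D = −6x⁷ − 18x⁶ − 16x⁵ − 14x⁴. Remainder: −24x⁶ − 69x⁵ − 49x⁴ − 12x³ + 77x² + 66x + 42.
Step 2: lead(−24x⁶ − 69x⁵ − 49x⁴ − 12x³ + 77x² + 66x + 42) ÷ lead(D) = −24x⁶ ÷ −3x³ = 8x³. Subtract (8x³)·D = −24x⁶ − 72x⁵ − 64x⁴ − 56x³. Remainder: 3x⁵ + 15x⁴ + 44x³ + 77x² + 66x + 42.
Step 3: lead(3x⁵ + 15x⁴ + 44x³ + 77x² + 66x + 42) ÷ lead(D) = 3x⁵ ÷ −3x³ = −x². Subtract (−x²)·D = 3x⁵ + 9x⁴ + 8x³ + 7x². Remainder: 6x⁴ + 36x³ + 70x² + 66x + 42.
Step 4: lead(6x⁴ + 36x³ + 70x² + 66x + 42) ÷ lead(D) = 6x⁴ ÷ −3x³ = −2x. Subtract (−2x)·D = 6x⁴ + 18x³ + 16x² + 14x. Remainder: 18x³ + 54x² + 52x + 42.
Step 5: lead(18x³ + 54x² + 52x + 42) ÷ lead(D) = 18x³ ÷ −3x³ = −6. Subtract (−6)·D = 18x³ + 54x² + 48x + 42. Remainder: 4x.

R(x) = 4x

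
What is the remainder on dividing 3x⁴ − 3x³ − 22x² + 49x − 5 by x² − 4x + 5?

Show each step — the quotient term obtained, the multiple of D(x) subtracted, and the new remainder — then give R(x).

Step 1: lead(3x⁴ − 3x³ − 22x² + 49x − 5) ÷ lead(D) = 3x⁴ ÷ x² = 3x². Subtract (3x²)·D = 3x⁴ − 12x³ + 15x². Remainder: 9x³ − 37x² + 49x − 5.
Step 2: lead(9x³ − 37x² + 49x − 5) ÷ lead(D) = 9x³ ÷ x² = 9x. Subtract (9x)·D = 9x³ − 36x² + 45x. Remainder: −x² + 4x − 5.
Step 3: lead(−x² + 4x − 5) ÷ lead(D) = −x² ÷ x² = −1. Subtract (−1)·D = −x² + 4x − 5. Remainder: 0.

R(x) = 0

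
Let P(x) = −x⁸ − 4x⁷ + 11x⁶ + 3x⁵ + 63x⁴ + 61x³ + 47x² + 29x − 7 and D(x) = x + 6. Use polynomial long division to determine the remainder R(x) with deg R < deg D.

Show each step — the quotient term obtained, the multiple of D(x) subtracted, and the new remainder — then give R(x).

R(x) = −1

Step 1: lead(−x⁸ − 4x⁷ + 11x⁶ + 3x⁵ + 63x⁴ + 61x³ + 47x² + 29x − 7) ÷ lead(D) = −x⁸ ÷ x = −x⁷. Subtract (−x⁷)·D = −x⁸ − 6x⁷. Remainder: 2x⁷ + 11x⁶ + 3x⁵ + 63x⁴ + 61x³ + 47x² + 29x − 7.
Step 2: lead(2x⁷ + 11x⁶ + 3x⁵ + 63x⁴ + 61x³ + 47x² + 29x − 7) ÷ lead(D) = 2x⁷ ÷ x = 2x⁶. Subtract (2x⁶)·D = 2x⁷ + 12x⁶. Remainder: −x⁶ + 3x⁵ + 63x⁴ + 61x³ + 47x² + 29x − 7.
Step 3: lead(−x⁶ + 3x⁵ + 63x⁴ + 61x³ + 47x² + 29x − 7) ÷ lead(D) = −x⁶ ÷ x = −x⁵. Subtract (−x⁵)·D = −x⁶ − 6x⁵. Remainder: 9x⁵ + 63x⁴ + 61x³ + 47x² + 29x − 7.
Step 4: lead(9x⁵ + 63x⁴ + 61x³ + 47x² + 29x − 7) ÷ lead(D) = 9x⁵ ÷ x = 9x⁴. Subtract (9x⁴)·D = 9x⁵ + 54x⁴. Remainder: 9x⁴ + 61x³ + 47x² + 29x − 7.
Step 5: lead(9x⁴ + 61x³ + 47x² + 29x − 7) ÷ lead(D) = 9x⁴ ÷ x = 9x³. Subtract (9x³)·D = 9x⁴ + 54x³. Remainder: 7x³ + 47x² + 29x − 7.
Step 6: lead(7x³ + 47x² + 29x − 7) ÷ lead(D) = 7x³ ÷ x = 7x². Subtract (7x²)·D = 7x³ + 42x². Remainder: 5x² + 29x − 7.
Step 7: lead(5x² + 29x − 7) ÷ lead(D) = 5x² ÷ x = 5x. Subtract (5x)·D = 5x² + 30x. Remainder: −x − 7.
Step 8: lead(−x − 7) ÷ lead(D) = −x ÷ x = −1. Subtract (−1)·D = −x − 6. Remainder: −1.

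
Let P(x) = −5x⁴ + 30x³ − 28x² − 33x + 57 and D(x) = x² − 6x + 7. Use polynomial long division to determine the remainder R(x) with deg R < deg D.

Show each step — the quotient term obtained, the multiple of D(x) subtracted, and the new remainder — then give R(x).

R(x) = 9x + 8

Step 1: lead(−5x⁴ + 30x³ − 28x² − 33x + 57) ÷ lead(D) = −5x⁴ ÷ x² = −5x². Subtract (−5x²)·D = −5x⁴ + 30x³ − 35x². Remainder: 7x² − 33x + 57.
Step 2: lead(7x² − 33x + 57) ÷ lead(D) = 7x² ÷ x² = 7. Subtract (7)·D = 7x² − 42x + 49. Remainder: 9x + 8.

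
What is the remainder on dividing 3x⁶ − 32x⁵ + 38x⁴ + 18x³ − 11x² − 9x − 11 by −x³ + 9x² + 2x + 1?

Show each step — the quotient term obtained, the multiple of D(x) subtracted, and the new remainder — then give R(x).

Step 1: lead(3x⁶ − 32x⁵ + 38x⁴ + 18x³ − 11x² − 9x − 11) ÷ lead(D) = 3x⁶ ÷ −x³ = −3x³. Subtract (−3x³)·D = 3x⁶ − 27x⁵ − 6x⁴ − 3x³. Remainder: −5x⁵ + 44x⁴ + 21x³ − 11x² − 9x − 11.
Step 2: lead(−5x⁵ + 44x⁴ + 21x³ − 11x² − 9x − 11) ÷ lead(D) = −5x⁵ ÷ −x³ = 5x². Subtract (5x²)·D = −5x⁵ + 45x⁴ + 10x³ + 5x². Remainder: −x⁴ + 11x³ − 16x² − 9x − 11.
Step 3: lead(−x⁴ + 11x³ − 16x² − 9x − 11) ÷ lead(D) = −x⁴ ÷ −x³ = x. Subtract (x)·D = −x⁴ + 9x³ + 2x² + x. Remainder: 2x³ − 18x² − 10x − 11.
Step 4: lead(2x³ − 18x² − 10x − 11) ÷ lead(D) = 2x³ ÷ −x³ = −2. Subtract (−2)·D = 2x³ − 18x² − 4x − 2. Remainder: −6x − 9.

R(x) = −6x − 9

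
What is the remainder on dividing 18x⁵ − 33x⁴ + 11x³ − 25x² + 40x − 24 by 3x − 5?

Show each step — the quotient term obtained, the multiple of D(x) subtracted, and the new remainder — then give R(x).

Step 1: lead(18x⁵ − 33x⁴ + 11x³ − 25x² + 40x − 24) ÷ lead(D) = 18x⁵ ÷ 3x = 6x⁴. Subtract (6x⁴)·D = 18x⁵ − 30x⁴. Remainder: −3x⁴ + 11x³ − 25x² + 40x − 24.
Step 2: lead(−3x⁴ + 11x³ − 25x² + 40x − 24) ÷ lead(D) = −3x⁴ ÷ 3x = −x³. Subtract (−x³)·D = −3x⁴ + 5x³. Remainder: 6x³ − 25x² + 40x − 24.
Step 3: lead(6x³ − 25x² + 40x − 24) ÷ lead(D) = 6x³ ÷ 3x = 2x². Subtract (2x²)·D = 6x³ − 10x². Remainder: −15x² + 40x − 24.
Step 4: lead(−15x² + 40x − 24) ÷ lead(D) = −15x² ÷ 3x = −5x. Subtract (−5x)·D = −15x² + 25x. Remainder: 15x − 24.
Step 5: lead(15x − 24) ÷ lead(D) = 15x ÷ 3x = 5. Subtract (5)·D = 15x − 25. Remainder: 1.

R(x) = 1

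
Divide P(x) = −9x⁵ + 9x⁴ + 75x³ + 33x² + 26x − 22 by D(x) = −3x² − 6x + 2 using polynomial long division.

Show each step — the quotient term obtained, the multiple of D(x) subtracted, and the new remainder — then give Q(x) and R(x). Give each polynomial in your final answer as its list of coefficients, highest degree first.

Q = [3, -9, -5, -7]; R = [-6, -8]

Step 1: lead(−9x⁵ + 9x⁴ + 75x³ + 33x² + 26x − 22) ÷ lead(D) = −9x⁵ ÷ −3x² = 3x³. Subtract (3x³)·D = −9x⁵ − 18x⁴ + 6x³. Remainder: 27x⁴ + 69x³ + 33x² + 26x − 22.
Step 2: lead(27x⁴ + 69x³ + 33x² + 26x − 22) ÷ lead(D) = 27x⁴ ÷ −3x² = −9x². Subtract (−9x²)·D = 27x⁴ + 54x³ − 18x². Remainder: 15x³ + 51x² + 26x − 22.
Step 3: lead(15x³ + 51x² + 26x − 22) ÷ lead(D) = 15x³ ÷ −3x² = −5x. Subtract (−5x)·D = 15x³ + 30x² − 10x. Remainder: 21x² + 36x − 22.
Step 4: lead(21x² + 36x − 22) ÷ lead(D) = 21x² ÷ −3x² = −7. Subtract (−7)·D = 21x² + 42x − 14. Remainder: −6x − 8.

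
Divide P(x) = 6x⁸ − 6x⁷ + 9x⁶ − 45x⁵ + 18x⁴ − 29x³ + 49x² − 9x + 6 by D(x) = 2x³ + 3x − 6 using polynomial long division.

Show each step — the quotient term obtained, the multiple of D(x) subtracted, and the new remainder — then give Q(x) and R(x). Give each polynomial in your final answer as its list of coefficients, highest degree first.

Step 1: lead(6x⁸ − 6x⁷ + 9x⁶ − 45x⁵ + 18x⁴ − 29x³ + 49x² − 9x + 6) ÷ lead(D) = 6x⁸ ÷ 2x³ = 3x⁵. Subtract (3x⁵)·D = 6x⁸ + 9x⁶ − 18x⁵. Remainder: −6x⁷ − 27x⁵ + 18x⁴ − 29x³ + 49x² − 9x + 6.
Step 2: lead(−6x⁷ − 27x⁵ + 18x⁴ − 29x³ + 49x² − 9x + 6) ÷ lead(D) = −6x⁷ ÷ 2x³ = −3x⁴. Subtract (−3x⁴)·D = −6x⁷ − 9x⁵ + 18x⁴. Remainder: −18x⁵ − 29x³ + 49x² − 9x + 6.
Step 3: lead(−18x⁵ − 29x³ + 49x² − 9x + 6) ÷ lead(D) = −18x⁵ ÷ 2x³ = −9x². Subtract (−9x²)·D = −18x⁵ − 27x³ + 54x². Remainder: −2x³ − 5x² − 9x + 6.
Step 4: lead(−2x³ − 5x² − 9x + 6) ÷ lead(D) = −2x³ ÷ 2x³ = −1. Subtract (−1)·D = −2x³ − 3x + 6. Remainder: −5x² − 6x.

Q = [3, -3, 0, -9, 0, -1]; R = [-5, -6, 0]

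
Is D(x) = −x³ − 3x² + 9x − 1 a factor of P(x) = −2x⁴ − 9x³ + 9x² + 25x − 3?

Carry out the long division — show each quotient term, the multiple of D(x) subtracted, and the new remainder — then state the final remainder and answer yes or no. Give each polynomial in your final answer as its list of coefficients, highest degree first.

R = [0], so D(x) is a factor of P(x). yes

Step 1: lead(−2x⁴ − 9x³ + 9x² + 25x − 3) ÷ lead(D) = −2x⁴ ÷ −x³ = 2x. Subtract (2x)·D = −2x⁴ − 6x³ + 18x² − 2x. Remainder: −3x³ − 9x² + 27x − 3.
Step 2: lead(−3x³ − 9x² + 27x − 3) ÷ lead(D) = −3x³ ÷ −x³ = 3. Subtract (3)·D = −3x³ − 9x² + 27x − 3. Remainder: 0.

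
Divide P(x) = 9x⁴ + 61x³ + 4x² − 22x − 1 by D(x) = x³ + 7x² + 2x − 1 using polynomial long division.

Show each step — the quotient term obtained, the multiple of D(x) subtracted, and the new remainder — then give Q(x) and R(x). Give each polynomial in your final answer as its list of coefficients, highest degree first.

Step 1: lead(9x⁴ + 61x³ + 4x² − 22x − 1) ÷ lead(D) = 9x⁴ ÷ x³ = 9x. Subtract (9x)·D = 9x⁴ + 63x³ + 18x² − 9x. Remainder: −2x³ − 14x² − 13x − 1.
Step 2: lead(−2x³ − 14x² − 13x − 1) ÷ lead(D) = −2x³ ÷ x³ = −2. Subtract (−2)·D = −2x³ − 14x² − 4x + 2. Remainder: −9x − 3.

Q = [9, -2]; R = [-9, -3]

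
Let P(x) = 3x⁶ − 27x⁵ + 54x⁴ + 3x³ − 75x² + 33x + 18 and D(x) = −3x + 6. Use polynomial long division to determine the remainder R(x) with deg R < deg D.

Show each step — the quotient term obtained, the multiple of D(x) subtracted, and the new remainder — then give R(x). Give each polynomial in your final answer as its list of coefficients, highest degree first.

Step 1: lead(3x⁶ − 27x⁵ + 54x⁴ + 3x³ − 75x² + 33x + 18) ÷ lead(D) = 3x⁶ ÷ −3x = −x⁵. Subtract (−x⁵)·D = 3x⁶ − 6x⁵. Remainder: −21x⁵ + 54x⁴ + 3x³ − 75x² + 33x + 18.
Step 2: lead(−21x⁵ + 54x⁴ + 3x³ − 75x² + 33x + 18) ÷ lead(D) = −21x⁵ ÷ −3x = 7x⁴. Subtract (7x⁴)·D = −21x⁵ + 42x⁴. Remainder: 12x⁴ + 3x³ − 75x² + 33x + 18.
Step 3: lead(12x⁴ + 3x³ − 75x² + 33x + 18) ÷ lead(D) = 12x⁴ ÷ −3x = −4x³. Subtract (−4x³)·D = 12x⁴ − 24x³. Remainder: 27x³ − 75x² + 33x + 18.
Step 4: lead(27x³ − 75x² + 33x + 18) ÷ lead(D) = 27x³ ÷ −3x = −9x². Subtract (−9x²)·D = 27x³ − 54x². Remainder: −21x² + 33x + 18.
Step 5: lead(−21x² + 33x + 18) ÷ lead(D) = −21x² ÷ −3x = 7x. Subtract (7x)·D = −21x² + 42x. Remainder: −9x + 18.
Step 6: lead(−9x + 18) ÷ lead(D) = −9x ÷ −3x = 3. Subtract (3)·D = −9x + 18. Remainder: 0.

R = [0]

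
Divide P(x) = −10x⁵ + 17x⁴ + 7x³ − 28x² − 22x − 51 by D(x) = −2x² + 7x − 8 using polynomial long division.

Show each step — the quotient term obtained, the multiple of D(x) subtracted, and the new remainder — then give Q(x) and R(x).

Q(x) = 5x³ + 9x² + 8x + 6; R(x) = −3

Step 1: lead(−10x⁵ + 17x⁴ + 7x³ − 28x² − 22x − 51) ÷ lead(D) = −10x⁵ ÷ −2x² = 5x³. Subtract (5x³)·D = −10x⁵ + 35x⁴ − 40x³. Remainder: −18x⁴ + 47x³ − 28x² − 22x − 51.
Step 2: lead(−18x⁴ + 47x³ − 28x² − 22x − 51) ÷ lead(D) = −18x⁴ ÷ −2x² = 9x². Subtract (9x²)·D = −18x⁴ + 63x³ − 72x². Remainder: −16x³ + 44x² − 22x − 51.
Step 3: lead(−16x³ + 44x² − 22x − 51) ÷ lead(D) = −16x³ ÷ −2x² = 8x. Subtract (8x)·D = −16x³ + 56x² − 64x. Remainder: −12x² + 42x − 51.
Step 4: lead(−12x² + 42x − 51) ÷ lead(D) = −12x² ÷ −2x² = 6. Subtract (6)·D = −12x² + 42x − 48. Remainder: −3.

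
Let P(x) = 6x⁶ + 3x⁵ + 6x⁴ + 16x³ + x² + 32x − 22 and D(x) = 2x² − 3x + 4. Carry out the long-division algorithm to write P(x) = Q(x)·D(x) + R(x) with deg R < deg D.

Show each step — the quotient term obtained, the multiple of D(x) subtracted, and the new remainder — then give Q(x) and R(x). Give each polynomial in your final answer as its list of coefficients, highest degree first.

Step 1: lead(6x⁶ + 3x⁵ + 6x⁴ + 16x³ + x² + 32x − 22) ÷ lead(D) = 6x⁶ ÷ 2x² = 3x⁴. Subtract (3x⁴)·D = 6x⁶ − 9x⁵ + 12x⁴. Remainder: 12x⁵ − 6x⁴ + 16x³ + x² + 32x − 22.
Step 2: lead(12x⁵ − 6x⁴ + 16x³ + x² + 32x − 22) ÷ lead(D) = 12x⁵ ÷ 2x² = 6x³. Subtract (6x³)·D = 12x⁵ − 18x⁴ + 24x³. Remainder: 12x⁴ − 8x³ + x² + 32x − 22.
Step 3: lead(12x⁴ − 8x³ + x² + 32x − 22) ÷ lead(D) = 12x⁴ ÷ 2x² = 6x². Subtract (6x²)·D = 12x⁴ − 18x³ + 24x². Remainder: 10x³ − 23x² + 32x − 22.
Step 4: lead(10x³ − 23x² + 32x − 22) ÷ lead(D) = 10x³ ÷ 2x² = 5x. Subtract (5x)·D = 10x³ − 15x² + 20x. Remainder: −8x² + 12x − 22.
Step 5: lead(−8x² + 12x − 22) ÷ lead(D) = −8x² ÷ 2x² = −4. Subtract (−4)·D = −8x² + 12x − 16. Remainder: −6.

Q = [3, 6, 6, 5, -4]; R = [-6]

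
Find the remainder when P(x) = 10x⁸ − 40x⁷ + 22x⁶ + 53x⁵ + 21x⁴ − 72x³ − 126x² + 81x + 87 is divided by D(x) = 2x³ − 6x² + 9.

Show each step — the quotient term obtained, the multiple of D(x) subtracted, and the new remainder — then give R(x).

Step 1: lead(10x⁸ − 40x⁷ + 22x⁶ + 53x⁵ + 21x⁴ − 72x³ − 126x² + 81x + 87) ÷ lead(D) = 10x⁸ ÷ 2x³ = 5x⁵. Subtract (5x⁵)·D = 10x⁸ − 30x⁷ + 45x⁵. Remainder: −10x⁷ + 22x⁶ + 8x⁵ + 21x⁴ − 72x³ − 126x² + 81x + 87.
Step 2: lead(−10x⁷ + 22x⁶ + 8x⁵ + 21x⁴ − 72x³ − 126x² + 81x + 87) ÷ lead(D) = −10x⁷ ÷ 2x³ = −5x⁴. Subtract (−5x⁴)·D = −10x⁷ + 30x⁶ − 45x⁴. Remainder: −8x⁶ + 8x⁵ + 66x⁴ − 72x³ − 126x² + 81x + 87.
Step 3: lead(−8x⁶ + 8x⁵ + 66x⁴ − 72x³ − 126x² + 81x + 87) ÷ lead(D) = −8x⁶ ÷ 2x³ = −4x³. Subtract (−4x³)·D = −8x⁶ + 24x⁵ − 36x³. Remainder: −16x⁵ + 66x⁴ − 36x³ − 126x² + 81x + 87.
Step 4: lead(−16x⁵ + 66x⁴ − 36x³ − 126x² + 81x + 87) ÷ lead(D) = −16x⁵ ÷ 2x³ = −8x². Subtract (−8x²)·D = −16x⁵ + 48x⁴ − 72x². Remainder: 18x⁴ − 36x³ − 54x² + 81x + 87.
Step 5: lead(18x⁴ − 36x³ − 54x² + 81x + 87) ÷ lead(D) = 18x⁴ ÷ 2x³ = 9x. Subtract (9x)·D = 18x⁴ − 54x³ + 81x. Remainder: 18x³ − 54x² + 87.
Step 6: lead(18x³ − 54x² + 87) ÷ lead(D) = 18x³ ÷ 2x³ = 9. Subtract (9)·D = 18x³ − 54x² + 81. Remainder: 6.

R(x) = 6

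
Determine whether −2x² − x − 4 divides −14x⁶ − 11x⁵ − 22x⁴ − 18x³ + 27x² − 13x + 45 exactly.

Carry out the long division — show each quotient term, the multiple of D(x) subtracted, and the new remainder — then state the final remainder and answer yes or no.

Step 1: lead(−14x⁶ − 11x⁵ − 22x⁴ − 18x³ + 27x² − 13x + 45) ÷ lead(D) = −14x⁶ ÷ −2x² = 7x⁴. Subtract (7x⁴)·D = −14x⁶ − 7x⁵ − 28x⁴. Remainder: −4x⁵ + 6x⁴ − 18x³ + 27x² − 13x + 45.
Step 2: lead(−4x⁵ + 6x⁴ − 18x³ + 27x² − 13x + 45) ÷ lead(D) = −4x⁵ ÷ −2x² = 2x³. Subtract (2x³)·D = −4x⁵ − 2x⁴ − 8x³. Remainder: 8x⁴ − 10x³ + 27x² − 13x + 45.
Step 3: lead(8x⁴ − 10x³ + 27x² − 13x + 45) ÷ lead(D) = 8x⁴ ÷ −2x² = −4x². Subtract (−4x²)·D = 8x⁴ + 4x³ + 16x². Remainder: −14x³ + 11x² − 13x + 45.
Step 4: lead(−14x³ + 11x² − 13x + 45) ÷ lead(D) = −14x³ ÷ −2x² = 7x. Subtract (7x)·D = −14x³ − 7x² − 28x. Remainder: 18x² + 15x + 45.
Step 5: lead(18x² + 15x + 45) ÷ lead(D) = 18x² ÷ −2x² = −9. Subtract (−9)·D = 18x² + 9x + 36. Remainder: 6x + 9.

R(x) = 6x + 9, so D(x) is not a factor of P(x). no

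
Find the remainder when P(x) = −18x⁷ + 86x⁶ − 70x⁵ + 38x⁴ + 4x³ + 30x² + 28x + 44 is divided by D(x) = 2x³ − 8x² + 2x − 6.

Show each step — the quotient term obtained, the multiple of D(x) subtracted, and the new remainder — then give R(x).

Step 1: lead(−18x⁷ + 86x⁶ − 70x⁵ + 38x⁴ + 4x³ + 30x² + 28x + 44) ÷ lead(D) = −18x⁷ ÷ 2x³ = −9x⁴. Subtract (−9x⁴)·D = −18x⁷ + 72x⁶ − 18x⁵ + 54x⁴. Remainder: 14x⁶ − 52x⁵ − 16x⁴ + 4x³ + 30x² + 28x + 44.
Step 2: lead(14x⁶ − 52x⁵ − 16x⁴ + 4x³ + 30x² + 28x + 44) ÷ lead(D) = 14x⁶ ÷ 2x³ = 7x³. Subtract (7x³)·D = 14x⁶ − 56x⁵ + 14x⁴ − 42x³. Remainder: 4x⁵ − 30x⁴ + 46x³ + 30x² + 28x + 44.
Step 3: lead(4x⁵ − 30x⁴ + 46x³ + 30x² + 28x + 44) ÷ lead(D) = 4x⁵ ÷ 2x³ = 2x². Subtract (2x²)·D = 4x⁵ − 16x⁴ + 4x³ − 12x². Remainder: −14x⁴ + 42x³ + 42x² + 28x + 44.
Step 4: lead(−14x⁴ + 42x³ + 42x² + 28x + 44) ÷ lead(D) = −14x⁴ ÷ 2x³ = −7x. Subtract (−7x)·D = −14x⁴ + 56x³ − 14x² + 42x. Remainder: −14x³ + 56x² − 14x + 44.
Step 5: lead(−14x³ + 56x² − 14x + 44) ÷ lead(D) = −14x³ ÷ 2x³ = −7. Subtract (−7)·D = −14x³ + 56x² − 14x + 42. Remainder: 2.

R(x) = 2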